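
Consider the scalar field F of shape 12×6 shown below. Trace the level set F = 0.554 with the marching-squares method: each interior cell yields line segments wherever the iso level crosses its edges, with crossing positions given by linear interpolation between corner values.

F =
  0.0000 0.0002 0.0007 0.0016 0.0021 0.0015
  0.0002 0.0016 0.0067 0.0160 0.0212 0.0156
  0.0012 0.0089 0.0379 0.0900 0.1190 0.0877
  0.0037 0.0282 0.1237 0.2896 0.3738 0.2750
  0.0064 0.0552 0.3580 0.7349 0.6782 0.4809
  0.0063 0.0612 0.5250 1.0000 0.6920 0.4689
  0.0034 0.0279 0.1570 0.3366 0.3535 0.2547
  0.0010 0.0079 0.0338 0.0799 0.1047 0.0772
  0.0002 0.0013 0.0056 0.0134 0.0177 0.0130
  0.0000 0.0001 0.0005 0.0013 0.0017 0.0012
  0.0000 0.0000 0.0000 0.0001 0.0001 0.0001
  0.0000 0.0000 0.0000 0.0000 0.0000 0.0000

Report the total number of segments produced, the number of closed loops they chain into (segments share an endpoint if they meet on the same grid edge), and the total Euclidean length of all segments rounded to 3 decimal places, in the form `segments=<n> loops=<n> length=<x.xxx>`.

segments=8 loops=1 length=7.409

cell (3,2): code 0100 → (3.594,3.000)–(4.000,2.520)
cell (3,3): code 1100 → (3.592,4.000)–(3.594,3.000)
cell (3,4): code 1000 → (4.000,4.629)–(3.592,4.000)
cell (4,2): code 0110 → (4.000,2.520)–(5.000,2.061)
cell (4,4): code 1001 → (5.000,4.619)–(4.000,4.629)
cell (5,2): code 0010 → (5.000,2.061)–(5.672,3.000)
cell (5,3): code 0011 → (5.672,3.000)–(5.408,4.000)
cell (5,4): code 0001 → (5.408,4.000)–(5.000,4.619)
total: 8 segments, chained into 1 closed loop(s), length Σ = 7.409392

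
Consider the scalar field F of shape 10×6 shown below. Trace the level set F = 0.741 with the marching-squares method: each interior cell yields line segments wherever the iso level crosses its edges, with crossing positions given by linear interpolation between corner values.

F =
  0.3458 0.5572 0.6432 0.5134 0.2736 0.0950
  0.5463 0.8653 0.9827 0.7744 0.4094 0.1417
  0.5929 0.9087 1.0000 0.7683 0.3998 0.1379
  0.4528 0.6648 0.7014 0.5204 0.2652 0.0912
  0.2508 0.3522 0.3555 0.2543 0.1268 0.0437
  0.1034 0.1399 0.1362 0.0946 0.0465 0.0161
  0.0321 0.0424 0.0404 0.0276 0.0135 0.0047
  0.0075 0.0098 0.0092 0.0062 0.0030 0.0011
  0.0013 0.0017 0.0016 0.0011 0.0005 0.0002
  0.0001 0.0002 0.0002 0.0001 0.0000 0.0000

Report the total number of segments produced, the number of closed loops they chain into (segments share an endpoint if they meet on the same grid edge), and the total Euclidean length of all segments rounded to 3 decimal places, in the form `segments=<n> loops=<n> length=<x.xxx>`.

cell (0,0): code 0100 → (0.597,1.000)–(1.000,0.610)
cell (0,1): code 1100 → (0.288,2.000)–(0.597,1.000)
cell (0,2): code 1100 → (0.872,3.000)–(0.288,2.000)
cell (0,3): code 1000 → (1.000,3.092)–(0.872,3.000)
cell (1,0): code 0110 → (1.000,0.610)–(2.000,0.469)
cell (1,3): code 1001 → (2.000,3.074)–(1.000,3.092)
cell (2,0): code 0010 → (2.000,0.469)–(2.688,1.000)
cell (2,1): code 0011 → (2.688,1.000)–(2.867,2.000)
cell (2,2): code 0011 → (2.867,2.000)–(2.110,3.000)
cell (2,3): code 0001 → (2.110,3.000)–(2.000,3.074)
total: 10 segments, chained into 1 closed loop(s), length Σ = 8.204721

segments=10 loops=1 length=8.205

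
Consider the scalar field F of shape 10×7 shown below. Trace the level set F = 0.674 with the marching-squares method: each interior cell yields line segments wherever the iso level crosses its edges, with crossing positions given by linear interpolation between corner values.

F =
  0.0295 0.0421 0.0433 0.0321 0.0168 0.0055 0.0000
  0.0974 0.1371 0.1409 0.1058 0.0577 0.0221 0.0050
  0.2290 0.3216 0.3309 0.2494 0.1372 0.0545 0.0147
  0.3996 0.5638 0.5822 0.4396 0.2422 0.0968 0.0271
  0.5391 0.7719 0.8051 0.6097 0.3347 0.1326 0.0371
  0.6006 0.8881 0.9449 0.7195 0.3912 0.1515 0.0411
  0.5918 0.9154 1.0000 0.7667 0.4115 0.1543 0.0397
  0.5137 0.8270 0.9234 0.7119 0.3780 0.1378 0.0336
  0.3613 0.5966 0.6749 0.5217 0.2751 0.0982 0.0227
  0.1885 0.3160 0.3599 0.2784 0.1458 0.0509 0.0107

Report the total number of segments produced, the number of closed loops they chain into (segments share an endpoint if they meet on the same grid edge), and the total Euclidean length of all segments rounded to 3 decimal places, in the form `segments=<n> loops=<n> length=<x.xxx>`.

segments=16 loops=1 length=12.134

cell (3,0): code 0100 → (3.530,1.000)–(4.000,0.579)
cell (3,1): code 1100 → (3.412,2.000)–(3.530,1.000)
cell (3,2): code 1000 → (4.000,2.671)–(3.412,2.000)
cell (4,0): code 0110 → (4.000,0.579)–(5.000,0.255)
cell (4,2): code 1101 → (4.586,3.000)–(4.000,2.671)
cell (4,3): code 1000 → (5.000,3.139)–(4.586,3.000)
cell (5,0): code 0110 → (5.000,0.255)–(6.000,0.254)
cell (5,3): code 1001 → (6.000,3.261)–(5.000,3.139)
cell (6,0): code 0110 → (6.000,0.254)–(7.000,0.512)
cell (6,3): code 1001 → (7.000,3.114)–(6.000,3.261)
cell (7,0): code 0010 → (7.000,0.512)–(7.664,1.000)
cell (7,1): code 0111 → (7.664,1.000)–(8.000,1.989)
cell (7,2): code 1011 → (8.000,2.006)–(7.199,3.000)
cell (7,3): code 0001 → (7.199,3.000)–(7.000,3.114)
cell (8,1): code 0010 → (8.000,1.989)–(8.003,2.000)
cell (8,2): code 0001 → (8.003,2.000)–(8.000,2.006)
total: 16 segments, chained into 1 closed loop(s), length Σ = 12.133518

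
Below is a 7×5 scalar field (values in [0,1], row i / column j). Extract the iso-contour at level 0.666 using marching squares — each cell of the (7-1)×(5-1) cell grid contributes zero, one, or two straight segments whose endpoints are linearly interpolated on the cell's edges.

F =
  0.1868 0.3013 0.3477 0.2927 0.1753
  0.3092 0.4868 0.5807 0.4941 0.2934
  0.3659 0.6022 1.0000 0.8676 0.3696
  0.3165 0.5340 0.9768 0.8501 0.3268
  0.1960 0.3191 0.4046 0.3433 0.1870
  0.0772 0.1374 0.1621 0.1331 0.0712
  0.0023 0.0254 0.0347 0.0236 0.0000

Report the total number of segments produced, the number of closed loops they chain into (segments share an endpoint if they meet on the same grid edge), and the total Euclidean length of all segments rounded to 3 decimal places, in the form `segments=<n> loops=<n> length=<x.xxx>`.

cell (1,1): code 0100 → (1.203,2.000)–(2.000,1.160)
cell (1,2): code 1100 → (1.460,3.000)–(1.203,2.000)
cell (1,3): code 1000 → (2.000,3.405)–(1.460,3.000)
cell (2,1): code 0110 → (2.000,1.160)–(3.000,1.298)
cell (2,3): code 1001 → (3.000,3.352)–(2.000,3.405)
cell (3,1): code 0010 → (3.000,1.298)–(3.543,2.000)
cell (3,2): code 0011 → (3.543,2.000)–(3.363,3.000)
cell (3,3): code 0001 → (3.363,3.000)–(3.000,3.352)
total: 8 segments, chained into 1 closed loop(s), length Σ = 7.284613

segments=8 loops=1 length=7.285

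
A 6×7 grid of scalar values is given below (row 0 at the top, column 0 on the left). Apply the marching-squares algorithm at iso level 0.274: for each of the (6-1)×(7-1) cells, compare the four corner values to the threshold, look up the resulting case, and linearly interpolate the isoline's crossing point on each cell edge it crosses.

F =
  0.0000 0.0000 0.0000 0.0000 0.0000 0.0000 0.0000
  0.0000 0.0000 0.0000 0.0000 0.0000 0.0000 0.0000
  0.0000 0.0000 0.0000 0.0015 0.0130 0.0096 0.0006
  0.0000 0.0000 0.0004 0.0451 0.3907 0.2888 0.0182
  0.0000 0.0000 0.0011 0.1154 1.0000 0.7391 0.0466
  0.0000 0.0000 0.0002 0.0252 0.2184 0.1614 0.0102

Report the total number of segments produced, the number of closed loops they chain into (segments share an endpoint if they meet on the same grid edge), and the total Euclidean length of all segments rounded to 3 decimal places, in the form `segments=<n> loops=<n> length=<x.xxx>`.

cell (2,3): code 0100 → (2.691,4.000)–(3.000,3.662)
cell (2,4): code 1100 → (2.947,5.000)–(2.691,4.000)
cell (2,5): code 1000 → (3.000,5.055)–(2.947,5.000)
cell (3,3): code 0110 → (3.000,3.662)–(4.000,3.179)
cell (3,5): code 1001 → (4.000,5.672)–(3.000,5.055)
cell (4,3): code 0010 → (4.000,3.179)–(4.929,4.000)
cell (4,4): code 0011 → (4.929,4.000)–(4.805,5.000)
cell (4,5): code 0001 → (4.805,5.000)–(4.000,5.672)
total: 8 segments, chained into 1 closed loop(s), length Σ = 7.147227

segments=8 loops=1 length=7.147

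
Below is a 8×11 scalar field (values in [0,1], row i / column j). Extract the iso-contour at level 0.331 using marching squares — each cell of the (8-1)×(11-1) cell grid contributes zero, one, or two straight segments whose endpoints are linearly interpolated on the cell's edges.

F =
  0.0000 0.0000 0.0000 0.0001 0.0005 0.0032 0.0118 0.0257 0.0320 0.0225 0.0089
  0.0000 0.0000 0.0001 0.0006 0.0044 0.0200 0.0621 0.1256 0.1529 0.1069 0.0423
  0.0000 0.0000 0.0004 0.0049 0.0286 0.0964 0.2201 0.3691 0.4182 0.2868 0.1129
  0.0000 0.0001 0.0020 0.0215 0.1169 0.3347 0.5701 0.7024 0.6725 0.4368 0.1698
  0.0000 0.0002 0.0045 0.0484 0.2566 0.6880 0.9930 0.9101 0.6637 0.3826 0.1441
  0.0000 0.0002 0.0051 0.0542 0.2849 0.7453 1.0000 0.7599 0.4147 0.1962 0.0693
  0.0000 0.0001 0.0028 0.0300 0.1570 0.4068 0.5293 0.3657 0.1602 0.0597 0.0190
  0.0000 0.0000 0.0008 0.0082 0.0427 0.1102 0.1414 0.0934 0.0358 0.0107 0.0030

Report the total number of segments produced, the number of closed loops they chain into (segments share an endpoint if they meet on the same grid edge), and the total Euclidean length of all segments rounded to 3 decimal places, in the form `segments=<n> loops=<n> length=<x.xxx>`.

cell (1,6): code 0100 → (1.844,7.000)–(2.000,6.744)
cell (1,7): code 1100 → (1.671,8.000)–(1.844,7.000)
cell (1,8): code 1000 → (2.000,8.664)–(1.671,8.000)
cell (2,4): code 0100 → (2.984,5.000)–(3.000,4.983)
cell (2,5): code 1100 → (2.317,6.000)–(2.984,5.000)
cell (2,6): code 1110 → (2.000,6.744)–(2.317,6.000)
cell (2,8): code 1101 → (2.295,9.000)–(2.000,8.664)
cell (2,9): code 1000 → (3.000,9.396)–(2.295,9.000)
cell (3,4): code 0110 → (3.000,4.983)–(4.000,4.172)
cell (3,9): code 1001 → (4.000,9.216)–(3.000,9.396)
cell (4,4): code 0110 → (4.000,4.172)–(5.000,4.100)
cell (4,8): code 1011 → (5.000,8.383)–(4.277,9.000)
cell (4,9): code 0001 → (4.277,9.000)–(4.000,9.216)
cell (5,4): code 0110 → (5.000,4.100)–(6.000,4.697)
cell (5,7): code 1011 → (6.000,7.169)–(5.329,8.000)
cell (5,8): code 0001 → (5.329,8.000)–(5.000,8.383)
cell (6,4): code 0010 → (6.000,4.697)–(6.256,5.000)
cell (6,5): code 0011 → (6.256,5.000)–(6.511,6.000)
cell (6,6): code 0011 → (6.511,6.000)–(6.127,7.000)
cell (6,7): code 0001 → (6.127,7.000)–(6.000,7.169)
total: 20 segments, chained into 1 closed loop(s), length Σ = 15.402467

segments=20 loops=1 length=15.402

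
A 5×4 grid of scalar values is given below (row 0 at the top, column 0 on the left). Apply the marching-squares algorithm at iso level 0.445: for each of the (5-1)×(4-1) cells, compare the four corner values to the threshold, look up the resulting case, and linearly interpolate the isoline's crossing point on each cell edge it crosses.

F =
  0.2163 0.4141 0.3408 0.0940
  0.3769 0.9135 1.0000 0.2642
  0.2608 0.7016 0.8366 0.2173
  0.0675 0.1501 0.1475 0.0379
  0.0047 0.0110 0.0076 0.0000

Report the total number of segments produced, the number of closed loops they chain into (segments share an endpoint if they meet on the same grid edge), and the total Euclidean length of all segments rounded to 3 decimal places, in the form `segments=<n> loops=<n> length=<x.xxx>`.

segments=8 loops=1 length=8.066

cell (0,0): code 0100 → (0.062,1.000)–(1.000,0.127)
cell (0,1): code 1100 → (0.158,2.000)–(0.062,1.000)
cell (0,2): code 1000 → (1.000,2.754)–(0.158,2.000)
cell (1,0): code 0110 → (1.000,0.127)–(2.000,0.418)
cell (1,2): code 1001 → (2.000,2.632)–(1.000,2.754)
cell (2,0): code 0010 → (2.000,0.418)–(2.465,1.000)
cell (2,1): code 0011 → (2.465,1.000)–(2.568,2.000)
cell (2,2): code 0001 → (2.568,2.000)–(2.000,2.632)
total: 8 segments, chained into 1 closed loop(s), length Σ = 8.066107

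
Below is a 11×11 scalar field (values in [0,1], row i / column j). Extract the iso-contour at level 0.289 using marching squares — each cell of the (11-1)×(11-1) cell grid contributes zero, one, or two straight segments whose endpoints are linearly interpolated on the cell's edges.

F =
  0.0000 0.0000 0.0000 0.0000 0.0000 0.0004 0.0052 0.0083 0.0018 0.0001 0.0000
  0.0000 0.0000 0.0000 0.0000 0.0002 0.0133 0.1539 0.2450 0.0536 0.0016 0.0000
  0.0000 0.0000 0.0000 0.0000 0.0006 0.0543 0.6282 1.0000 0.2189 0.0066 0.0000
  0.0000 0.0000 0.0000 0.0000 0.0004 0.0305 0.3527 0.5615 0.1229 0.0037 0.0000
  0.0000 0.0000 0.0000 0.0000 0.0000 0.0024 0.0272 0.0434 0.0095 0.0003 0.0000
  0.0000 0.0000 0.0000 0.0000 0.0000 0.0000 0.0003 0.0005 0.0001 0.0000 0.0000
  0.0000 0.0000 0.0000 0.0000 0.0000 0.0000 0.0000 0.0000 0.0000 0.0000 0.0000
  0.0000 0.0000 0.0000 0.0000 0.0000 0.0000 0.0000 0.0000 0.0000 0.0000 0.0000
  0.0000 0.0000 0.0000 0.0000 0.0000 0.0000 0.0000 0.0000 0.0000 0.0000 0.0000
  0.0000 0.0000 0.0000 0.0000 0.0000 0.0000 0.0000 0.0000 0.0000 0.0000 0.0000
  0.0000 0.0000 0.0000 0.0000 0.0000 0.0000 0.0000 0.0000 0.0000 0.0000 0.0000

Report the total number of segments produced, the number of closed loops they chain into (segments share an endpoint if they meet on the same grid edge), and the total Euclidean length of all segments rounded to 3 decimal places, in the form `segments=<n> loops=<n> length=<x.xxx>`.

cell (1,5): code 0100 → (1.285,6.000)–(2.000,5.409)
cell (1,6): code 1100 → (1.058,7.000)–(1.285,6.000)
cell (1,7): code 1000 → (2.000,7.910)–(1.058,7.000)
cell (2,5): code 0110 → (2.000,5.409)–(3.000,5.802)
cell (2,7): code 1001 → (3.000,7.621)–(2.000,7.910)
cell (3,5): code 0010 → (3.000,5.802)–(3.196,6.000)
cell (3,6): code 0011 → (3.196,6.000)–(3.526,7.000)
cell (3,7): code 0001 → (3.526,7.000)–(3.000,7.621)
total: 8 segments, chained into 1 closed loop(s), length Σ = 7.523687

segments=8 loops=1 length=7.524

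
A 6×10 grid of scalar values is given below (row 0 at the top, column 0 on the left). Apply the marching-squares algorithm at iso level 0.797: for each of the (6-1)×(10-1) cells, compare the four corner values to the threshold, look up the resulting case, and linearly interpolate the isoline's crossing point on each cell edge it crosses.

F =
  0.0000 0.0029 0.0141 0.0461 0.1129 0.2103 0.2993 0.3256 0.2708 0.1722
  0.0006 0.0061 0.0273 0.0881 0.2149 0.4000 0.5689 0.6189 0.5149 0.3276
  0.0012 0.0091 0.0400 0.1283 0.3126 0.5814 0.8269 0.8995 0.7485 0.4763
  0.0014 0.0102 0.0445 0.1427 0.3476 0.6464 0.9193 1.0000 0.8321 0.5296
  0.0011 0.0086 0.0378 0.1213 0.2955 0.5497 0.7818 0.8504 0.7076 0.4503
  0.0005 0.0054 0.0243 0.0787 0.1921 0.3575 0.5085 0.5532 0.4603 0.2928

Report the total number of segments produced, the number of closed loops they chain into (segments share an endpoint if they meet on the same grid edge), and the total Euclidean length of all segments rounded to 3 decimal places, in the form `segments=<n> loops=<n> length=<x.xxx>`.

cell (1,5): code 0100 → (1.884,6.000)–(2.000,5.878)
cell (1,6): code 1100 → (1.635,7.000)–(1.884,6.000)
cell (1,7): code 1000 → (2.000,7.679)–(1.635,7.000)
cell (2,5): code 0110 → (2.000,5.878)–(3.000,5.552)
cell (2,7): code 1101 → (2.580,8.000)–(2.000,7.679)
cell (2,8): code 1000 → (3.000,8.116)–(2.580,8.000)
cell (3,5): code 0010 → (3.000,5.552)–(3.889,6.000)
cell (3,6): code 0111 → (3.889,6.000)–(4.000,6.222)
cell (3,7): code 1011 → (4.000,7.374)–(3.282,8.000)
cell (3,8): code 0001 → (3.282,8.000)–(3.000,8.116)
cell (4,6): code 0010 → (4.000,6.222)–(4.180,7.000)
cell (4,7): code 0001 → (4.180,7.000)–(4.000,7.374)
total: 12 segments, chained into 1 closed loop(s), length Σ = 7.835128

segments=12 loops=1 length=7.835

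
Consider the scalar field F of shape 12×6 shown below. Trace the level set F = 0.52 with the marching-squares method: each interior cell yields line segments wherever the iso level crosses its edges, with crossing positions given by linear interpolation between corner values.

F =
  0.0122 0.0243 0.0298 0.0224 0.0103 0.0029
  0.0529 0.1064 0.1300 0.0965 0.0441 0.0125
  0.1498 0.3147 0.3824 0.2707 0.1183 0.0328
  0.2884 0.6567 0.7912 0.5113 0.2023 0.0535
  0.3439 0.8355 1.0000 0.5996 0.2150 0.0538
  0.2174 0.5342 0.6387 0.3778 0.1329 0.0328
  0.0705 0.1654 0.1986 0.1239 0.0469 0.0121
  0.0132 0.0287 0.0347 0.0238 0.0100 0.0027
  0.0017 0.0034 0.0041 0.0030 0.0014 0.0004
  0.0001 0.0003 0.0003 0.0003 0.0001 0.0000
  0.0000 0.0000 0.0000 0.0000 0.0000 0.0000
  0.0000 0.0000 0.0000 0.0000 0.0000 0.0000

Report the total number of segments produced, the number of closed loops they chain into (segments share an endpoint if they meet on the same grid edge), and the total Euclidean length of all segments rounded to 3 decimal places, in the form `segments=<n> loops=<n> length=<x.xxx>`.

segments=12 loops=1 length=8.853

cell (2,0): code 0100 → (2.600,1.000)–(3.000,0.629)
cell (2,1): code 1100 → (2.337,2.000)–(2.600,1.000)
cell (2,2): code 1000 → (3.000,2.969)–(2.337,2.000)
cell (3,0): code 0110 → (3.000,0.629)–(4.000,0.358)
cell (3,2): code 1101 → (3.099,3.000)–(3.000,2.969)
cell (3,3): code 1000 → (4.000,3.207)–(3.099,3.000)
cell (4,0): code 0110 → (4.000,0.358)–(5.000,0.955)
cell (4,2): code 1011 → (5.000,2.455)–(4.359,3.000)
cell (4,3): code 0001 → (4.359,3.000)–(4.000,3.207)
cell (5,0): code 0010 → (5.000,0.955)–(5.039,1.000)
cell (5,1): code 0011 → (5.039,1.000)–(5.270,2.000)
cell (5,2): code 0001 → (5.270,2.000)–(5.000,2.455)
total: 12 segments, chained into 1 closed loop(s), length Σ = 8.852896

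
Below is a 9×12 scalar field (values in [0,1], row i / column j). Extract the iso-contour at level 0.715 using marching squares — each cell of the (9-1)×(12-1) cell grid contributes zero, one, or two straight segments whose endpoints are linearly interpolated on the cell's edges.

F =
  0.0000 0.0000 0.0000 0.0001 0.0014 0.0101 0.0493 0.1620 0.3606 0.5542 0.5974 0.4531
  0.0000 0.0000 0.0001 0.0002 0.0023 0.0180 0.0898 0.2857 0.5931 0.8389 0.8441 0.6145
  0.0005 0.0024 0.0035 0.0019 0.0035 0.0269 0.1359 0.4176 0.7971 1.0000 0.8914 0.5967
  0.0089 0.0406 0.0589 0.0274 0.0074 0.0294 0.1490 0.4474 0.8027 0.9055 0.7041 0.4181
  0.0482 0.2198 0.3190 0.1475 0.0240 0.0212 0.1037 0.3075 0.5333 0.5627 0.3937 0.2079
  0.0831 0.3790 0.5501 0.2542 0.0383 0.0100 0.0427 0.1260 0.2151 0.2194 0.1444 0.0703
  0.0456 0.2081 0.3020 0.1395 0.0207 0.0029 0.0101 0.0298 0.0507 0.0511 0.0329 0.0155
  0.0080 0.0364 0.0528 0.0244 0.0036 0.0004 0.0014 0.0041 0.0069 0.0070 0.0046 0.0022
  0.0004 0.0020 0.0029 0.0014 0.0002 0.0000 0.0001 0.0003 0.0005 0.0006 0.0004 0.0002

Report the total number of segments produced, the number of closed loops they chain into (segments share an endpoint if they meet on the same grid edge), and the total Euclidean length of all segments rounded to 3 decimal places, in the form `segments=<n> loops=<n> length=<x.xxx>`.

cell (0,8): code 0100 → (0.565,9.000)–(1.000,8.496)
cell (0,9): code 1100 → (0.477,10.000)–(0.565,9.000)
cell (0,10): code 1000 → (1.000,10.562)–(0.477,10.000)
cell (1,7): code 0100 → (1.598,8.000)–(2.000,7.784)
cell (1,8): code 1110 → (1.000,8.496)–(1.598,8.000)
cell (1,10): code 1001 → (2.000,10.599)–(1.000,10.562)
cell (2,7): code 0110 → (2.000,7.784)–(3.000,7.753)
cell (2,9): code 1011 → (3.000,9.946)–(2.942,10.000)
cell (2,10): code 0001 → (2.942,10.000)–(2.000,10.599)
cell (3,7): code 0010 → (3.000,7.753)–(3.326,8.000)
cell (3,8): code 0011 → (3.326,8.000)–(3.556,9.000)
cell (3,9): code 0001 → (3.556,9.000)–(3.000,9.946)
total: 12 segments, chained into 1 closed loop(s), length Σ = 9.399642

segments=12 loops=1 length=9.400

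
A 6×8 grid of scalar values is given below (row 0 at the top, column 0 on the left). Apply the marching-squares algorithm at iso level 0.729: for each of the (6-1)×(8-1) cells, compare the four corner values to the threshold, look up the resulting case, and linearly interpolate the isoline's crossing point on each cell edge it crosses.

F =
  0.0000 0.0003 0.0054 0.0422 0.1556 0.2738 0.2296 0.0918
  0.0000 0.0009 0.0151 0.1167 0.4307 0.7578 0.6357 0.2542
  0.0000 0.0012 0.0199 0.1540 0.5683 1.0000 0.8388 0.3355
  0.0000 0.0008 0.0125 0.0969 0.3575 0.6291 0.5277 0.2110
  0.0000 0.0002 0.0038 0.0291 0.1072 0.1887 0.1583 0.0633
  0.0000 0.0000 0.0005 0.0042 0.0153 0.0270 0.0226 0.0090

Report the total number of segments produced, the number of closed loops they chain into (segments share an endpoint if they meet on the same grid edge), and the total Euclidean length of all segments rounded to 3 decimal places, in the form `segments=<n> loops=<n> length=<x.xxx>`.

segments=8 loops=1 length=5.408

cell (0,4): code 0100 → (0.940,5.000)–(1.000,4.912)
cell (0,5): code 1000 → (1.000,5.236)–(0.940,5.000)
cell (1,4): code 0110 → (1.000,4.912)–(2.000,4.372)
cell (1,5): code 1101 → (1.459,6.000)–(1.000,5.236)
cell (1,6): code 1000 → (2.000,6.218)–(1.459,6.000)
cell (2,4): code 0010 → (2.000,4.372)–(2.731,5.000)
cell (2,5): code 0011 → (2.731,5.000)–(2.353,6.000)
cell (2,6): code 0001 → (2.353,6.000)–(2.000,6.218)
total: 8 segments, chained into 1 closed loop(s), length Σ = 5.407608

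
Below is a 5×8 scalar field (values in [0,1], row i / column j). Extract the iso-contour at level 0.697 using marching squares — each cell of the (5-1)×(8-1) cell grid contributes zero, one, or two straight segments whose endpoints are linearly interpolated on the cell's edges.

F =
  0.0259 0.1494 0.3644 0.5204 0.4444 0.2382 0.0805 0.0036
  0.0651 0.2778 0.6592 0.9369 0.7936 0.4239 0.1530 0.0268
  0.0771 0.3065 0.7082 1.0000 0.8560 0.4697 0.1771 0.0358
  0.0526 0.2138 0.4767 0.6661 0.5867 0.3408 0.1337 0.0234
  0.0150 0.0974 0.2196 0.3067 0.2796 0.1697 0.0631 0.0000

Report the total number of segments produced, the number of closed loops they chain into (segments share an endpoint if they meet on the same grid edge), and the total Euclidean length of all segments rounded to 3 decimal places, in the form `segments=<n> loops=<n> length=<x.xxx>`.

segments=10 loops=1 length=7.630

cell (0,2): code 0100 → (0.424,3.000)–(1.000,2.136)
cell (0,3): code 1100 → (0.723,4.000)–(0.424,3.000)
cell (0,4): code 1000 → (1.000,4.261)–(0.723,4.000)
cell (1,1): code 0100 → (1.771,2.000)–(2.000,1.972)
cell (1,2): code 1110 → (1.000,2.136)–(1.771,2.000)
cell (1,4): code 1001 → (2.000,4.412)–(1.000,4.261)
cell (2,1): code 0010 → (2.000,1.972)–(2.048,2.000)
cell (2,2): code 0011 → (2.048,2.000)–(2.907,3.000)
cell (2,3): code 0011 → (2.907,3.000)–(2.590,4.000)
cell (2,4): code 0001 → (2.590,4.000)–(2.000,4.412)
total: 10 segments, chained into 1 closed loop(s), length Σ = 7.630468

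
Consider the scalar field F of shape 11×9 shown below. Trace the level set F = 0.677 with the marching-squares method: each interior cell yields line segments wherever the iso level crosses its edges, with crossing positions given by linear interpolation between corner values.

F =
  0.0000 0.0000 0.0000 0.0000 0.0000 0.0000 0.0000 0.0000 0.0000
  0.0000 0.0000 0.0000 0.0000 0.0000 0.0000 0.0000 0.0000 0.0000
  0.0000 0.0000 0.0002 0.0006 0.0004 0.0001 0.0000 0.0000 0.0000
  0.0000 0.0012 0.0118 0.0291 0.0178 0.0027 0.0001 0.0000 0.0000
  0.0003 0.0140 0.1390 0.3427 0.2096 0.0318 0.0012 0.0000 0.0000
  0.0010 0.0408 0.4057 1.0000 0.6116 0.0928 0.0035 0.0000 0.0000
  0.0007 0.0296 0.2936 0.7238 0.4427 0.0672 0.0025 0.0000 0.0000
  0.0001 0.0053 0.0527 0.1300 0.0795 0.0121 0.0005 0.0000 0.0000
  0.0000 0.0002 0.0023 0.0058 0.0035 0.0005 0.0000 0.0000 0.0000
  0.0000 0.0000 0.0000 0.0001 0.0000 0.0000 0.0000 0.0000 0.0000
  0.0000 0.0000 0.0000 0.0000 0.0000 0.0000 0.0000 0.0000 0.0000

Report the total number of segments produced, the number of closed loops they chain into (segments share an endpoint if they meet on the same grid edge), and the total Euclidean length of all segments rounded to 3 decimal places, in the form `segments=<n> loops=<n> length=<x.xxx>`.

segments=6 loops=1 length=4.309

cell (4,2): code 0100 → (4.509,3.000)–(5.000,2.457)
cell (4,3): code 1000 → (5.000,3.832)–(4.509,3.000)
cell (5,2): code 0110 → (5.000,2.457)–(6.000,2.891)
cell (5,3): code 1001 → (6.000,3.166)–(5.000,3.832)
cell (6,2): code 0010 → (6.000,2.891)–(6.079,3.000)
cell (6,3): code 0001 → (6.079,3.000)–(6.000,3.166)
total: 6 segments, chained into 1 closed loop(s), length Σ = 4.308600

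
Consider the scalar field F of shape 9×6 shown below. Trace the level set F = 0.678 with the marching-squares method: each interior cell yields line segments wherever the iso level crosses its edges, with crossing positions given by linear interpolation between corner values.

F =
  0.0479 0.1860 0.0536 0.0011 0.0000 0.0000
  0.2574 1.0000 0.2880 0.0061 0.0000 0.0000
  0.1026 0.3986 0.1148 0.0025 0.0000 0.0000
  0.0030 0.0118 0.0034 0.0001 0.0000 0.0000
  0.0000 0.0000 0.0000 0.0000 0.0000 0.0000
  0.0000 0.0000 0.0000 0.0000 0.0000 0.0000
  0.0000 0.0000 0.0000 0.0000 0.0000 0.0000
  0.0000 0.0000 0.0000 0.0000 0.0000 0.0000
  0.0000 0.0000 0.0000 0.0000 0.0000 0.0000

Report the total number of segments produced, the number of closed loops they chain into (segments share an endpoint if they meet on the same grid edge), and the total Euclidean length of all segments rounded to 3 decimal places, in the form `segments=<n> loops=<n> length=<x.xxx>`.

cell (0,0): code 0100 → (0.604,1.000)–(1.000,0.566)
cell (0,1): code 1000 → (1.000,1.452)–(0.604,1.000)
cell (1,0): code 0010 → (1.000,0.566)–(1.535,1.000)
cell (1,1): code 0001 → (1.535,1.000)–(1.000,1.452)
total: 4 segments, chained into 1 closed loop(s), length Σ = 2.577616

segments=4 loops=1 length=2.578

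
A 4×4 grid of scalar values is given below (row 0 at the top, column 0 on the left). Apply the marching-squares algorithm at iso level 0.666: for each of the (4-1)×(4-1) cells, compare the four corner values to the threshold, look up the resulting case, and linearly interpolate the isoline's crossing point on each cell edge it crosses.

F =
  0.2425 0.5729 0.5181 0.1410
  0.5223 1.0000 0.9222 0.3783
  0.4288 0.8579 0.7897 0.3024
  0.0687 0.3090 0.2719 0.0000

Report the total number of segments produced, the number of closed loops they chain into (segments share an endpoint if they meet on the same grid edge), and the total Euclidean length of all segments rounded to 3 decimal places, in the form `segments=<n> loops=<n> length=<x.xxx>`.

cell (0,0): code 0100 → (0.218,1.000)–(1.000,0.301)
cell (0,1): code 1100 → (0.366,2.000)–(0.218,1.000)
cell (0,2): code 1000 → (1.000,2.471)–(0.366,2.000)
cell (1,0): code 0110 → (1.000,0.301)–(2.000,0.553)
cell (1,2): code 1001 → (2.000,2.254)–(1.000,2.471)
cell (2,0): code 0010 → (2.000,0.553)–(2.350,1.000)
cell (2,1): code 0011 → (2.350,1.000)–(2.239,2.000)
cell (2,2): code 0001 → (2.239,2.000)–(2.000,2.254)
total: 8 segments, chained into 1 closed loop(s), length Σ = 6.826648

segments=8 loops=1 length=6.827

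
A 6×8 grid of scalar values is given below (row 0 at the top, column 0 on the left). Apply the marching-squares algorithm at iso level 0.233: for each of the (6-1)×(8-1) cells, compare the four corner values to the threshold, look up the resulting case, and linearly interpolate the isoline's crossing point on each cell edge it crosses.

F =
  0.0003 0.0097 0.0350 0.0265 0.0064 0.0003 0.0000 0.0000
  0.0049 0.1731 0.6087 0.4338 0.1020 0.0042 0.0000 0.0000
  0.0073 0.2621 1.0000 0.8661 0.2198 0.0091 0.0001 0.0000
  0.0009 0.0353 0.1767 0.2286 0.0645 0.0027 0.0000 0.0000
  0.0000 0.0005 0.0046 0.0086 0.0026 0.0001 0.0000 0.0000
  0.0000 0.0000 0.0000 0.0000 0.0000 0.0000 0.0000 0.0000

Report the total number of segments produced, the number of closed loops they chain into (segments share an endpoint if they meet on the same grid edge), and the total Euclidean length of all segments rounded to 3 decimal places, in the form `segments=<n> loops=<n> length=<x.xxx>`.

cell (0,1): code 0100 → (0.345,2.000)–(1.000,1.138)
cell (0,2): code 1100 → (0.507,3.000)–(0.345,2.000)
cell (0,3): code 1000 → (1.000,3.605)–(0.507,3.000)
cell (1,0): code 0100 → (1.673,1.000)–(2.000,0.886)
cell (1,1): code 1110 → (1.000,1.138)–(1.673,1.000)
cell (1,3): code 1001 → (2.000,3.980)–(1.000,3.605)
cell (2,0): code 0010 → (2.000,0.886)–(2.128,1.000)
cell (2,1): code 0011 → (2.128,1.000)–(2.932,2.000)
cell (2,2): code 0011 → (2.932,2.000)–(2.993,3.000)
cell (2,3): code 0001 → (2.993,3.000)–(2.000,3.980)
total: 10 segments, chained into 1 closed loop(s), length Σ = 8.828869

segments=10 loops=1 length=8.829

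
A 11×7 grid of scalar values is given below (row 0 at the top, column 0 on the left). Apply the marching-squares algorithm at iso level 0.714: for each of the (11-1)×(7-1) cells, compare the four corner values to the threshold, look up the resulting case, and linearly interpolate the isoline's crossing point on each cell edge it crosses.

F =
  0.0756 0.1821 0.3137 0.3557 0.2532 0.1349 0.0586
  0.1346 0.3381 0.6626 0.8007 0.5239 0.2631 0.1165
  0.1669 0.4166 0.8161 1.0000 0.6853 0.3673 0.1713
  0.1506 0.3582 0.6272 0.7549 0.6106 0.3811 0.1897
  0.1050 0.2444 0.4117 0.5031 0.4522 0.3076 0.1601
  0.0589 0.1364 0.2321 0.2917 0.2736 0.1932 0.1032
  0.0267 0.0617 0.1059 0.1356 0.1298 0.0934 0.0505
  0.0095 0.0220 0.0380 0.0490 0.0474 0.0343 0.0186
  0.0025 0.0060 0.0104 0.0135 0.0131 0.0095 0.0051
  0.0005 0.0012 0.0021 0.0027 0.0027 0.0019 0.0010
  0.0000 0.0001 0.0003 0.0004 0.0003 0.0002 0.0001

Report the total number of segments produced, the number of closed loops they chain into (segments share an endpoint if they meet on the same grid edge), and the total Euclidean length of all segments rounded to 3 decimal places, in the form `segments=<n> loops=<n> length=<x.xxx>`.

cell (0,2): code 0100 → (0.805,3.000)–(1.000,2.372)
cell (0,3): code 1000 → (1.000,3.313)–(0.805,3.000)
cell (1,1): code 0100 → (1.335,2.000)–(2.000,1.744)
cell (1,2): code 1110 → (1.000,2.372)–(1.335,2.000)
cell (1,3): code 1001 → (2.000,3.909)–(1.000,3.313)
cell (2,1): code 0010 → (2.000,1.744)–(2.540,2.000)
cell (2,2): code 0111 → (2.540,2.000)–(3.000,2.680)
cell (2,3): code 1001 → (3.000,3.283)–(2.000,3.909)
cell (3,2): code 0010 → (3.000,2.680)–(3.162,3.000)
cell (3,3): code 0001 → (3.162,3.000)–(3.000,3.283)
total: 10 segments, chained into 1 closed loop(s), length Σ = 6.686924

segments=10 loops=1 length=6.687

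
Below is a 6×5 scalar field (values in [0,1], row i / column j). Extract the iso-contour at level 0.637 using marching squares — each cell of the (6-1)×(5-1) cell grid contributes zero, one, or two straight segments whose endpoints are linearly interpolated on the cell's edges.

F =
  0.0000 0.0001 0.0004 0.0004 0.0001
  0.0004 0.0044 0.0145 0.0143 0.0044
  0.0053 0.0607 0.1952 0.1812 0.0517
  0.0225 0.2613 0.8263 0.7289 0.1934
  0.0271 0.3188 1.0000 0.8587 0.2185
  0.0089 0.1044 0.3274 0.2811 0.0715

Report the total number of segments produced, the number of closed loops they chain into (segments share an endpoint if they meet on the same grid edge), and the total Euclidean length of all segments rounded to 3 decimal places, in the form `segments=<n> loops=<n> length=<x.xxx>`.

segments=8 loops=1 length=6.020

cell (2,1): code 0100 → (2.700,2.000)–(3.000,1.665)
cell (2,2): code 1100 → (2.832,3.000)–(2.700,2.000)
cell (2,3): code 1000 → (3.000,3.172)–(2.832,3.000)
cell (3,1): code 0110 → (3.000,1.665)–(4.000,1.467)
cell (3,3): code 1001 → (4.000,3.346)–(3.000,3.172)
cell (4,1): code 0010 → (4.000,1.467)–(4.540,2.000)
cell (4,2): code 0011 → (4.540,2.000)–(4.384,3.000)
cell (4,3): code 0001 → (4.384,3.000)–(4.000,3.346)
total: 8 segments, chained into 1 closed loop(s), length Σ = 6.020406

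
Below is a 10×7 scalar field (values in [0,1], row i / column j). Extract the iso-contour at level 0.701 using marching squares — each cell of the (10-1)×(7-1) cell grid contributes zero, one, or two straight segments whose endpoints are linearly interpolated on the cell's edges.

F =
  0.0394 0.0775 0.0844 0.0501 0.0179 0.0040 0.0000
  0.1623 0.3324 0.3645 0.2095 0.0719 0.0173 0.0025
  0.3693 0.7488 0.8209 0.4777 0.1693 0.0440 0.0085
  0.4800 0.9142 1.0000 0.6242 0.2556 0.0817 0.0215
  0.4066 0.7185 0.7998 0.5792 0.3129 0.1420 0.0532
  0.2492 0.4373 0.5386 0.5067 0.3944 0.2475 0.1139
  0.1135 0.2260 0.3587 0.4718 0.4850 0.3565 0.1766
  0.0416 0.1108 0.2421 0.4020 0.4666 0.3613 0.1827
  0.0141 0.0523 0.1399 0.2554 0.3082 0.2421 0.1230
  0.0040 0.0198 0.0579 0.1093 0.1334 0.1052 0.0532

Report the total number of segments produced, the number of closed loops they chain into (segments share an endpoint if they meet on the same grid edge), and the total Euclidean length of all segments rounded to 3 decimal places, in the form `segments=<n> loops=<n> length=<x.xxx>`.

cell (1,0): code 0100 → (1.885,1.000)–(2.000,0.874)
cell (1,1): code 1100 → (1.737,2.000)–(1.885,1.000)
cell (1,2): code 1000 → (2.000,2.349)–(1.737,2.000)
cell (2,0): code 0110 → (2.000,0.874)–(3.000,0.509)
cell (2,2): code 1001 → (3.000,2.796)–(2.000,2.349)
cell (3,0): code 0110 → (3.000,0.509)–(4.000,0.944)
cell (3,2): code 1001 → (4.000,2.448)–(3.000,2.796)
cell (4,0): code 0010 → (4.000,0.944)–(4.062,1.000)
cell (4,1): code 0011 → (4.062,1.000)–(4.378,2.000)
cell (4,2): code 0001 → (4.378,2.000)–(4.000,2.448)
total: 10 segments, chained into 1 closed loop(s), length Σ = 7.646017

segments=10 loops=1 length=7.646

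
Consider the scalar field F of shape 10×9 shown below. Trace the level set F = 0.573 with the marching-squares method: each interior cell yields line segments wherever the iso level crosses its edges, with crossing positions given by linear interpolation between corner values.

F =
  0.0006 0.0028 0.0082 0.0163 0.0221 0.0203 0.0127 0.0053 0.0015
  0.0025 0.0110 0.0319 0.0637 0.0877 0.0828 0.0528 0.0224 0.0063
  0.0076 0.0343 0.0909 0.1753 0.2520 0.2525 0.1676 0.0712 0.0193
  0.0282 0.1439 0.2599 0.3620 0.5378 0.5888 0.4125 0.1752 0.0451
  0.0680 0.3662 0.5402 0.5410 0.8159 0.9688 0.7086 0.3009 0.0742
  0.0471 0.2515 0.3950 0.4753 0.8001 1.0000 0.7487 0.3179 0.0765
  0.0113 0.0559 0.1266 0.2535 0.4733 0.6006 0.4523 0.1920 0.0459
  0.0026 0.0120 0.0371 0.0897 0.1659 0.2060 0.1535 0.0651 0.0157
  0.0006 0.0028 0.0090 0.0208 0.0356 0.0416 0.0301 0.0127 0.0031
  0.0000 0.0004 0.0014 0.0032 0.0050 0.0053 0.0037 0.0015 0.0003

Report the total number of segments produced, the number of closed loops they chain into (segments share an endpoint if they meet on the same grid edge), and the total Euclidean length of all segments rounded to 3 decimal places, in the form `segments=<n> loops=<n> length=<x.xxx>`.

cell (2,4): code 0100 → (2.953,5.000)–(3.000,4.690)
cell (2,5): code 1000 → (3.000,5.090)–(2.953,5.000)
cell (3,3): code 0100 → (3.127,4.000)–(4.000,3.116)
cell (3,4): code 1110 → (3.000,4.690)–(3.127,4.000)
cell (3,5): code 1101 → (3.542,6.000)–(3.000,5.090)
cell (3,6): code 1000 → (4.000,6.333)–(3.542,6.000)
cell (4,3): code 0110 → (4.000,3.116)–(5.000,3.301)
cell (4,6): code 1001 → (5.000,6.408)–(4.000,6.333)
cell (5,3): code 0010 → (5.000,3.301)–(5.695,4.000)
cell (5,4): code 0111 → (5.695,4.000)–(6.000,4.783)
cell (5,5): code 1011 → (6.000,5.186)–(5.593,6.000)
cell (5,6): code 0001 → (5.593,6.000)–(5.000,6.408)
cell (6,4): code 0010 → (6.000,4.783)–(6.070,5.000)
cell (6,5): code 0001 → (6.070,5.000)–(6.000,5.186)
total: 14 segments, chained into 1 closed loop(s), length Σ = 9.886420

segments=14 loops=1 length=9.886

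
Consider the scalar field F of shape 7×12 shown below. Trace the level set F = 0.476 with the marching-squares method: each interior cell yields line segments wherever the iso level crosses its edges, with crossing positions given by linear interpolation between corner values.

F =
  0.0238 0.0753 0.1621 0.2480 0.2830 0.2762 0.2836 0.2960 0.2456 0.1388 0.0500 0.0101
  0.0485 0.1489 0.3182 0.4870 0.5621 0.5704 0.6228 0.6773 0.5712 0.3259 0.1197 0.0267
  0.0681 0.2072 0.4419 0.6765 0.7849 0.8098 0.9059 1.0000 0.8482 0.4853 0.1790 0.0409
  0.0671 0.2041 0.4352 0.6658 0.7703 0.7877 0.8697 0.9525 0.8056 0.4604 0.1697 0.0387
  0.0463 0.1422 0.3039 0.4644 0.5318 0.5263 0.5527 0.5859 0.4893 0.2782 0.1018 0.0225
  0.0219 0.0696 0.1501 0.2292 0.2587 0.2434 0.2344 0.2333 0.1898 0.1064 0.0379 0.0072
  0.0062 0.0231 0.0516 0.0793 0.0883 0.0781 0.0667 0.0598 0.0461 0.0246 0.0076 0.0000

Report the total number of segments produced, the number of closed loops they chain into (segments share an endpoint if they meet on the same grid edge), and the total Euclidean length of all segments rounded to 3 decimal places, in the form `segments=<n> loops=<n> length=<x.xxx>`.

cell (0,2): code 0100 → (0.954,3.000)–(1.000,2.935)
cell (0,3): code 1100 → (0.692,4.000)–(0.954,3.000)
cell (0,4): code 1100 → (0.679,5.000)–(0.692,4.000)
cell (0,5): code 1100 → (0.567,6.000)–(0.679,5.000)
cell (0,6): code 1100 → (0.472,7.000)–(0.567,6.000)
cell (0,7): code 1100 → (0.708,8.000)–(0.472,7.000)
cell (0,8): code 1000 → (1.000,8.388)–(0.708,8.000)
cell (1,2): code 0110 → (1.000,2.935)–(2.000,2.145)
cell (1,8): code 1101 → (1.942,9.000)–(1.000,8.388)
cell (1,9): code 1000 → (2.000,9.030)–(1.942,9.000)
cell (2,2): code 0110 → (2.000,2.145)–(3.000,2.177)
cell (2,8): code 1011 → (3.000,8.955)–(2.373,9.000)
cell (2,9): code 0001 → (2.373,9.000)–(2.000,9.030)
cell (3,2): code 0010 → (3.000,2.177)–(3.942,3.000)
cell (3,3): code 0111 → (3.942,3.000)–(4.000,3.172)
cell (3,8): code 1001 → (4.000,8.063)–(3.000,8.955)
cell (4,3): code 0010 → (4.000,3.172)–(4.204,4.000)
cell (4,4): code 0011 → (4.204,4.000)–(4.178,5.000)
cell (4,5): code 0011 → (4.178,5.000)–(4.241,6.000)
cell (4,6): code 0011 → (4.241,6.000)–(4.312,7.000)
cell (4,7): code 0011 → (4.312,7.000)–(4.044,8.000)
cell (4,8): code 0001 → (4.044,8.000)–(4.000,8.063)
total: 22 segments, chained into 1 closed loop(s), length Σ = 17.846345

segments=22 loops=1 length=17.846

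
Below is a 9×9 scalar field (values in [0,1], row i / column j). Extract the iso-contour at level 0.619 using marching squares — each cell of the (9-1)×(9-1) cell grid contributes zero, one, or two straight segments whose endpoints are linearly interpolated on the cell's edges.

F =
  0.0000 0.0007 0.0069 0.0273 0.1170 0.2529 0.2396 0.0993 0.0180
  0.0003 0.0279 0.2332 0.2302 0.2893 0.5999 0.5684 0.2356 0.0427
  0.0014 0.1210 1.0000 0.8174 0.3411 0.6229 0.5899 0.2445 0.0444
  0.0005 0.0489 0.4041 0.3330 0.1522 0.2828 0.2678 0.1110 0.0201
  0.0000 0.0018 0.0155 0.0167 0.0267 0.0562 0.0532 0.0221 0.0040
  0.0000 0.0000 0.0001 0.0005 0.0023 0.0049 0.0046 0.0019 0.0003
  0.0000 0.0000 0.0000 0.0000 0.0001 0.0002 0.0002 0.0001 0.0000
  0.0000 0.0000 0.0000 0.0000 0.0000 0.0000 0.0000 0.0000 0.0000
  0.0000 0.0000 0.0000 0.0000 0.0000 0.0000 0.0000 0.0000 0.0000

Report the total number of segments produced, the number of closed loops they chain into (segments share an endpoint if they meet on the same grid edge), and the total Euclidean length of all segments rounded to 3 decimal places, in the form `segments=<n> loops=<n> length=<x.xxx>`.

segments=10 loops=2 length=5.104

cell (1,1): code 0100 → (1.503,2.000)–(2.000,1.567)
cell (1,2): code 1100 → (1.662,3.000)–(1.503,2.000)
cell (1,3): code 1000 → (2.000,3.417)–(1.662,3.000)
cell (1,4): code 0100 → (1.830,5.000)–(2.000,4.986)
cell (1,5): code 1000 → (2.000,5.118)–(1.830,5.000)
cell (2,1): code 0010 → (2.000,1.567)–(2.639,2.000)
cell (2,2): code 0011 → (2.639,2.000)–(2.410,3.000)
cell (2,3): code 0001 → (2.410,3.000)–(2.000,3.417)
cell (2,4): code 0010 → (2.000,4.986)–(2.011,5.000)
cell (2,5): code 0001 → (2.011,5.000)–(2.000,5.118)
total: 10 segments, chained into 2 closed loop(s), length Σ = 5.104478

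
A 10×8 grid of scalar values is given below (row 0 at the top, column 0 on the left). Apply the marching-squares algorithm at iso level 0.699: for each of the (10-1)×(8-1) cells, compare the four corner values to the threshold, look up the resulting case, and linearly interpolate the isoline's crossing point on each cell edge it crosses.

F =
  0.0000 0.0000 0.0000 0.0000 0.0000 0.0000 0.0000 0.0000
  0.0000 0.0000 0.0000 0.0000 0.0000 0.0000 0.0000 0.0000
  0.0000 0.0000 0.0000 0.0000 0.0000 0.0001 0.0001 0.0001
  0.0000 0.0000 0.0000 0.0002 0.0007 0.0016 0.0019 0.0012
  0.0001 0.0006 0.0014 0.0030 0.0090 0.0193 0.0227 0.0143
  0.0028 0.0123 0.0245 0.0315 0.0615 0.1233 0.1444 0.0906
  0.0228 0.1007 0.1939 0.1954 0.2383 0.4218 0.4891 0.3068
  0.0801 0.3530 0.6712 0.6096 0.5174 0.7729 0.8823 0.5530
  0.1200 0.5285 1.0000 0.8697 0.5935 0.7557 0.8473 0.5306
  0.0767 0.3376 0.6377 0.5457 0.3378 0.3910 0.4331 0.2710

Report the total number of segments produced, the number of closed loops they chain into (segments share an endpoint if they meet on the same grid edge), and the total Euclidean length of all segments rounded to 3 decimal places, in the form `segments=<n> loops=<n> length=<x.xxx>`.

cell (6,4): code 0100 → (6.790,5.000)–(7.000,4.711)
cell (6,5): code 1100 → (6.534,6.000)–(6.790,5.000)
cell (6,6): code 1000 → (7.000,6.557)–(6.534,6.000)
cell (7,1): code 0100 → (7.085,2.000)–(8.000,1.362)
cell (7,2): code 1100 → (7.344,3.000)–(7.085,2.000)
cell (7,3): code 1000 → (8.000,3.618)–(7.344,3.000)
cell (7,4): code 0110 → (7.000,4.711)–(8.000,4.650)
cell (7,6): code 1001 → (8.000,6.468)–(7.000,6.557)
cell (8,1): code 0010 → (8.000,1.362)–(8.831,2.000)
cell (8,2): code 0011 → (8.831,2.000)–(8.527,3.000)
cell (8,3): code 0001 → (8.527,3.000)–(8.000,3.618)
cell (8,4): code 0010 → (8.000,4.650)–(8.155,5.000)
cell (8,5): code 0011 → (8.155,5.000)–(8.358,6.000)
cell (8,6): code 0001 → (8.358,6.000)–(8.000,6.468)
total: 14 segments, chained into 2 closed loop(s), length Σ = 12.069635

segments=14 loops=2 length=12.070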